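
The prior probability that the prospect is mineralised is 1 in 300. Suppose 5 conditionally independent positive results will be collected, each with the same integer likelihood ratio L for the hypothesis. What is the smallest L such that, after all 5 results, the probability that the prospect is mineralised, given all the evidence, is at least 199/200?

Prior odds = (1/300)/(299/300) = 1/299.
Target odds = 0.995/0.005 = 199.
Need L⁵ ≥ 199 ÷ (1/299) = 59501.
9⁵ = 59049 < 59501 ≤ 100000 = 10⁵, so L = 10.

10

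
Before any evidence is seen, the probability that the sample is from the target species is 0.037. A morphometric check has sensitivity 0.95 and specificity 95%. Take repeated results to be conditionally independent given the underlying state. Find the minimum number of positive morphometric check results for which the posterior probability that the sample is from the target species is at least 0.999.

4

Prior odds: 0.037 ÷ 0.963 = 37/963.
False-positive rate = 1 − 0.95 = 0.05; likelihood ratio of a positive = 0.95/0.05 = 19.
Target posterior odds = 0.999/0.001 = 999.
Need (37/963) × 19ⁿ ≥ 999, i.e. 19ⁿ ≥ 26001.
19³ = 6859 falls short of 26001 but 19⁴ = 130321 reaches it, so n = 4.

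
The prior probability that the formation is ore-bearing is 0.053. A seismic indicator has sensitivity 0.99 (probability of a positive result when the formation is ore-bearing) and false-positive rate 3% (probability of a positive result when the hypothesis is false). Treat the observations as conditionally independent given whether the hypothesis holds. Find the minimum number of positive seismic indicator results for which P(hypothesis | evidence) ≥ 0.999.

3

Prior odds = 0.053/0.947 = 53/947.
Likelihood ratio of a positive result = 0.99/0.03 = 33.
Target posterior odds = 0.999/0.001 = 999.
Require 33ⁿ ≥ 999 ÷ (53/947) = 946053/53.
33² = 1089 falls short of 946053/53 but 33³ = 35937 reaches it, so n = 3.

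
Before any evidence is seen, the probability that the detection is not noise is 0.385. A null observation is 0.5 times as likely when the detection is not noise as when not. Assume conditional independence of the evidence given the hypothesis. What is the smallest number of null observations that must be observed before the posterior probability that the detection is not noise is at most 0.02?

Prior odds: 0.385 ÷ 0.615 = 77/123.
Likelihood ratio per null observation = 0.5.
Target posterior odds = 0.02/0.98 = 1/49.
Require 0.5ⁿ ≤ 1/49 ÷ (77/123) = 123/3773.
0.5⁴ = 0.0625 is still above 123/3773 but 0.5⁵ = 0.03125 is at or below it, so n = 5.

5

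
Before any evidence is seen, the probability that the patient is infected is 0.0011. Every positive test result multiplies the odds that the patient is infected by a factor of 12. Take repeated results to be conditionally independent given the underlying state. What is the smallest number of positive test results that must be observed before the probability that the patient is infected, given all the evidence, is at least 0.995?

Prior odds = 0.0011/0.9989 = 11/9989.
Likelihood ratio per positive test result = 12.
Target odds: 0.995 ÷ 0.005 = 199.
Need (11/9989) × 12ⁿ ≥ 199, i.e. 12ⁿ ≥ 1987811/11.
12⁴ = 20736 falls short of 1987811/11 but 12⁵ = 248832 reaches it, so n = 5.

5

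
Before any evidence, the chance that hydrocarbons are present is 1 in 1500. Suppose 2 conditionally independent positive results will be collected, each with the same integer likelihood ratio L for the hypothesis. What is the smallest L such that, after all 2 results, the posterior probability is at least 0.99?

Prior odds = (1/1500)/(1499/1500) = 1/1499.
Target odds = 0.99/0.01 = 99.
Need L² ≥ 99 ÷ (1/1499) = 148401.
385² = 148225 < 148401 ≤ 148996 = 386², so L = 386.

386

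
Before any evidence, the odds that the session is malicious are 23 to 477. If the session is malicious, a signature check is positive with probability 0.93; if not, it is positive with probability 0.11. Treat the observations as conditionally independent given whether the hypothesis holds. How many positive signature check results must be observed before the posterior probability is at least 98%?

4

Prior odds = 23/477.
Likelihood ratio of a positive = 0.93/0.11 = 93/11.
Target posterior odds = 0.98/0.02 = 49.
Need (23/477) × (93/11)ⁿ ≥ 49, i.e. (93/11)ⁿ ≥ 23373/23.
(93/11)³ = 804357/1331 falls short of 23373/23 but (93/11)⁴ = 74805201/14641 reaches it, so n = 4.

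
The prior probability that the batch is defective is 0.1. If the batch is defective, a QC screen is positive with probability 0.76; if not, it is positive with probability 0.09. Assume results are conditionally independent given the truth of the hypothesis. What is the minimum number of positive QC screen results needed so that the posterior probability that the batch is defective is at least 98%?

3

Prior odds = 0.1/0.9 = 1/9.
Likelihood ratio of a positive = 0.76/0.09 = 76/9.
Target odds: 0.98 ÷ 0.02 = 49.
Need (1/9) × (76/9)ⁿ ≥ 49, i.e. (76/9)ⁿ ≥ 441.
(76/9)² = 5776/81 falls short of 441 but (76/9)³ = 438976/729 reaches it, so n = 3.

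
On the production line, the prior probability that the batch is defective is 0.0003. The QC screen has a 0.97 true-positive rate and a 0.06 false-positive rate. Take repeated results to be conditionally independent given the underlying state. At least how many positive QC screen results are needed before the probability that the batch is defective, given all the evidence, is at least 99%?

Prior odds: 0.0003 ÷ 0.9997 = 3/9997.
Likelihood ratio of a positive result = 0.97/0.06 = 97/6.
Target posterior odds = 0.99/0.01 = 99.
Need (3/9997) × (97/6)ⁿ ≥ 99, i.e. (97/6)ⁿ ≥ 329901.
(97/6)⁴ = 88529281/1296 falls short of 329901 but (97/6)⁵ ≈1.10434e+06 reaches it, so n = 5.

5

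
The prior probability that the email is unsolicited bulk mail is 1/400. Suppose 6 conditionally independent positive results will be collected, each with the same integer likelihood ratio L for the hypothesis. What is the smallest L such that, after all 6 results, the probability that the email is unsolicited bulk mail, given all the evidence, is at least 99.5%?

Prior odds = 0.0025/0.9975 = 1/399.
Target odds = 0.995/0.005 = 199.
Need L⁶ ≥ 199 ÷ (1/399) = 79401.
6⁶ = 46656 < 79401 ≤ 117649 = 7⁶, so L = 7.

7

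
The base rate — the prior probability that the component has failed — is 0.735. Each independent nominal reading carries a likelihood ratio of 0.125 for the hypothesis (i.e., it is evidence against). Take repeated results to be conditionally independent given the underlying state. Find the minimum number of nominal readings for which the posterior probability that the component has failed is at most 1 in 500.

4

Prior odds: 0.735 ÷ 0.265 = 147/53.
Likelihood ratio per nominal reading = 0.125.
Target posterior odds = 0.002/0.998 = 1/499.
Need (147/53) × 0.125ⁿ ≤ 1/499, i.e. 0.125ⁿ ≤ 53/73353.
0.125³ = 0.001953125 is still above 53/73353 but 0.125⁴ = 1/4096 is at or below it, so n = 4.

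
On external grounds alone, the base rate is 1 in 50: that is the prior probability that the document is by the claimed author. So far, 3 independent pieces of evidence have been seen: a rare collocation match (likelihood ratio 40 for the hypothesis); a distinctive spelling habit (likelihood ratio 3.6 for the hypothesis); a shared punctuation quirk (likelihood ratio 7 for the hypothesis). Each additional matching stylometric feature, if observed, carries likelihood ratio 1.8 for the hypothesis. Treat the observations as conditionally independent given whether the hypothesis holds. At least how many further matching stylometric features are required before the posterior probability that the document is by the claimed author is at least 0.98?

Prior odds = 0.02/0.98 = 1/49.
Combined Bayes factor of the evidence already in hand = 40 × 3.6 × 7 = 1008.
Odds after that evidence = (1/49) × 1008 = 144/7.
Target odds = 0.98/0.02 = 49.
Need 1.8ⁿ ≥ 49 ÷ (144/7) = 343/144.
1.8¹ = 1.8 falls short of 343/144 but 1.8² = 3.24 reaches it, so n = 2.

2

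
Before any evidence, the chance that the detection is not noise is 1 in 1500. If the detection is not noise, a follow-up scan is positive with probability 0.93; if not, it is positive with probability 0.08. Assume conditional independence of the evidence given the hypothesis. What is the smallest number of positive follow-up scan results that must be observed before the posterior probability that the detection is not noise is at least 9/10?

Prior odds: (1/1500) ÷ (1499/1500) = 1/1499.
Likelihood ratio of a positive = 0.93/0.08 = 11.625.
Target odds: 0.9 ÷ 0.1 = 9.
Require 11.625ⁿ ≥ 9 ÷ (1/1499) = 13491.
11.625³ = 804357/512 falls short of 13491 but 11.625⁴ = 74805201/4096 reaches it, so n = 4.

4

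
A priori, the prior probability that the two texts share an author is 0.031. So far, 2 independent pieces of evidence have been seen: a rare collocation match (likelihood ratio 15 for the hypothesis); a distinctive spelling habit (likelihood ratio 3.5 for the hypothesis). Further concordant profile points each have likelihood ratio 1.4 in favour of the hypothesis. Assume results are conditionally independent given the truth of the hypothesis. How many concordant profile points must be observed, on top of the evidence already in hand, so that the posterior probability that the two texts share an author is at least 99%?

Prior odds = 0.031/0.969 = 31/969.
Combined Bayes factor of the evidence already in hand = 15 × 3.5 = 52.5.
Odds after that evidence = (31/969) × 52.5 = 1085/646.
Target odds = 0.99/0.01 = 99.
Need 1.4ⁿ ≥ 99 ÷ (1085/646) = 63954/1085.
1.4¹² ≈56.6939 falls short of 63954/1085 but 1.4¹³ ≈79.3715 reaches it, so n = 13.

13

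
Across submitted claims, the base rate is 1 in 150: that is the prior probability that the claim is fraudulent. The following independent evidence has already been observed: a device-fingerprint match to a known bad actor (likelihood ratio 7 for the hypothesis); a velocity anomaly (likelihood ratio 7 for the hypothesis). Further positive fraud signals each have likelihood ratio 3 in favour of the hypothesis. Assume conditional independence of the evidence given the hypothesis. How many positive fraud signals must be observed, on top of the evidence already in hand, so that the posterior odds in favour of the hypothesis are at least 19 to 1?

4

Prior odds = (1/150)/(149/150) = 1/149.
Combined Bayes factor of the evidence already in hand = 7 × 7 = 49.
Odds after that evidence = (1/149) × 49 = 49/149.
Target odds = 19.
Need 3ⁿ ≥ 19 ÷ (49/149) = 2831/49.
3³ = 27 falls short of 2831/49 but 3⁴ = 81 reaches it, so n = 4.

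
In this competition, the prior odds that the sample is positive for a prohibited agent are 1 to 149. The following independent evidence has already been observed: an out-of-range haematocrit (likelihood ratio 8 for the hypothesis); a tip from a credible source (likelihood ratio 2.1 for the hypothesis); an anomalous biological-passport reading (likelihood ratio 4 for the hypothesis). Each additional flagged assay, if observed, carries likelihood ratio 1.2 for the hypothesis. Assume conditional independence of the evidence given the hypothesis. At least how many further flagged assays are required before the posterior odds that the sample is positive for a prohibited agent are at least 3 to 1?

Prior odds = 1/149.
Combined Bayes factor of the evidence already in hand = 8 × 2.1 × 4 = 67.2.
Odds after that evidence = (1/149) × 67.2 = 336/745.
Target odds = 3.
Need 1.2ⁿ ≥ 3 ÷ (336/745) = 745/112.
1.2¹⁰ = 60466176/9765625 falls short of 745/112 but 1.2¹¹ = 362797056/48828125 reaches it, so n = 11.

11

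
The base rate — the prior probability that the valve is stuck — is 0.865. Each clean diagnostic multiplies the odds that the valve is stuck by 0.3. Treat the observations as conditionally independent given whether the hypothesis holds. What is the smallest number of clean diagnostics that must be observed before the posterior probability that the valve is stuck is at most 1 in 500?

7

Prior odds = 0.865/0.135 = 173/27.
Likelihood ratio per clean diagnostic = 0.3.
Target odds: 0.002 ÷ 0.998 = 1/499.
Need (173/27) × 0.3ⁿ ≤ 1/499, i.e. 0.3ⁿ ≤ 27/86327.
0.3⁶ = 729/1000000 is still above 27/86327 but 0.3⁷ = 2187/10000000 is at or below it, so n = 7.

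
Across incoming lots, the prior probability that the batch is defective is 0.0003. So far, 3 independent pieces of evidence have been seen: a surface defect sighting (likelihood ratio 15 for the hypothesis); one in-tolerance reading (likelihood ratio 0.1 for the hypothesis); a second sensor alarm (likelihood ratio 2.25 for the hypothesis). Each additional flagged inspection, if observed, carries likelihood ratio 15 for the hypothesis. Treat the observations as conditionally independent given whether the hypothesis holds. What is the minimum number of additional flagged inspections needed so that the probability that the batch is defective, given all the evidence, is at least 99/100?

5

Prior odds = 0.0003/0.9997 = 3/9997.
Combined Bayes factor of the evidence already in hand = 15 × 0.1 × 2.25 = 3.375.
Odds after that evidence = (3/9997) × 3.375 = 81/79976.
Target odds = 0.99/0.01 = 99.
Need 15ⁿ ≥ 99 ÷ (81/79976) = 879736/9.
15⁴ = 50625 falls short of 879736/9 but 15⁵ = 759375 reaches it, so n = 5.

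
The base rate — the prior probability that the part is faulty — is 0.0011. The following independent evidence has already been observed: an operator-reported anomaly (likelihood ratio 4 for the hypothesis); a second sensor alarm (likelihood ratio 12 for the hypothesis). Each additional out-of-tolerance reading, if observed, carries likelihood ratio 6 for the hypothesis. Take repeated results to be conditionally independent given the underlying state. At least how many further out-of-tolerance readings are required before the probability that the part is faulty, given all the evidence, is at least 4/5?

3

Prior odds = 0.0011/0.9989 = 11/9989.
Combined Bayes factor of the evidence already in hand = 4 × 12 = 48.
Odds after that evidence = (11/9989) × 48 = 528/9989.
Target odds = 0.8/0.2 = 4.
Need 6ⁿ ≥ 4 ÷ (528/9989) = 9989/132.
6² = 36 falls short of 9989/132 but 6³ = 216 reaches it, so n = 3.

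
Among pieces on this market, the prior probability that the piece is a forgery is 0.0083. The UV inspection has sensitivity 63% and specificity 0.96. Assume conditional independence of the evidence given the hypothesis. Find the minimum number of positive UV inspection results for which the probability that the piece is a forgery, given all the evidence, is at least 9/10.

3

Prior odds: 0.0083 ÷ 0.9917 = 83/9917.
False-positive rate = 1 − 0.96 = 0.04; likelihood ratio of a positive = 0.63/0.04 = 15.75.
Target odds: 0.9 ÷ 0.1 = 9.
Need (83/9917) × 15.75ⁿ ≥ 9, i.e. 15.75ⁿ ≥ 89253/83.
15.75² = 248.0625 falls short of 89253/83 but 15.75³ = 3906.984375 reaches it, so n = 3.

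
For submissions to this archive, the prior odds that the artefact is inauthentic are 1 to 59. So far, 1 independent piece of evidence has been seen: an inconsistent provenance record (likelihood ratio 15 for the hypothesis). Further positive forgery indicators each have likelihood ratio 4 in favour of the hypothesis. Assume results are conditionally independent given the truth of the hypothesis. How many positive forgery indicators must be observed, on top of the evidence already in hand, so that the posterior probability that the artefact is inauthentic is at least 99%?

Prior odds = 1/59.
Bayes factor of the evidence already in hand = 15.
Odds after that evidence = (1/59) × 15 = 15/59.
Target odds = 0.99/0.01 = 99.
Need 4ⁿ ≥ 99 ÷ (15/59) = 389.4.
4⁴ = 256 falls short of 389.4 but 4⁵ = 1024 reaches it, so n = 5.

5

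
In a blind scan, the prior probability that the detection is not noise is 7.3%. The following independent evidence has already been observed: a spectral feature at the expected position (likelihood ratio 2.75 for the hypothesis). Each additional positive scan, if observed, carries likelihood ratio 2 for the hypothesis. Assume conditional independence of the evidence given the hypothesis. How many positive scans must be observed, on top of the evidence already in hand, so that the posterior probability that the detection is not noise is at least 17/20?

5

Prior odds = 0.073/0.927 = 73/927.
Bayes factor of the evidence already in hand = 2.75.
Odds after that evidence = (73/927) × 2.75 = 803/3708.
Target odds = 0.85/0.15 = 17/3.
Need 2ⁿ ≥ 17/3 ÷ (803/3708) = 21012/803.
2⁴ = 16 falls short of 21012/803 but 2⁵ = 32 reaches it, so n = 5.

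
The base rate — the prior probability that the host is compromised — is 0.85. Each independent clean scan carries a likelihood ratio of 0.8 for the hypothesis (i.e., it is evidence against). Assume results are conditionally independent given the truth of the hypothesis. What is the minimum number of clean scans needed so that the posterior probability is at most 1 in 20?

21

Prior odds = 0.85/0.15 = 17/3.
Likelihood ratio per clean scan = 0.8.
Target posterior odds = 0.05/0.95 = 1/19.
Require 0.8ⁿ ≤ 1/19 ÷ (17/3) = 3/323.
0.8²⁰ ≈0.0115292 is still above 3/323 but 0.8²¹ ≈0.00922337 is at or below it, so n = 21.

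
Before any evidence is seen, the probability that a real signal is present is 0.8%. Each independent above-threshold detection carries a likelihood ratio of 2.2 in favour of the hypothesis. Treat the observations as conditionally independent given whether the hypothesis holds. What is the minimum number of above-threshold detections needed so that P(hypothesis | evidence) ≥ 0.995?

Prior odds: 0.008 ÷ 0.992 = 1/124.
Likelihood ratio per above-threshold detection = 2.2.
Target odds: 0.995 ÷ 0.005 = 199.
Need (1/124) × 2.2ⁿ ≥ 199, i.e. 2.2ⁿ ≥ 24676.
2.2¹² ≈12855 falls short of 24676 but 2.2¹³ ≈28281 reaches it, so n = 13.

13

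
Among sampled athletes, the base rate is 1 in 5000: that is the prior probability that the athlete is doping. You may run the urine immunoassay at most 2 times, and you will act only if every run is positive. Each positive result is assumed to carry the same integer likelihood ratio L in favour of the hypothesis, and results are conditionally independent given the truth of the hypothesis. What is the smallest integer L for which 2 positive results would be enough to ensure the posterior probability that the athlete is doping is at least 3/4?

123

Prior odds = 0.0002/0.9998 = 1/4999.
Target odds = 0.75/0.25 = 3.
Need L² ≥ 3 ÷ (1/4999) = 14997.
122² = 14884 < 14997 ≤ 15129 = 123², so L = 123.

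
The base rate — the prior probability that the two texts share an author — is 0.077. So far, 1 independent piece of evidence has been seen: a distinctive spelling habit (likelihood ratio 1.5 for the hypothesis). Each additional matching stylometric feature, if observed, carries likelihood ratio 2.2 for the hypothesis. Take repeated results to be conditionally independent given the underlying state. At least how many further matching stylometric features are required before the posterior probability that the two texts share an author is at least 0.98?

Prior odds = 0.077/0.923 = 77/923.
Bayes factor of the evidence already in hand = 1.5.
Odds after that evidence = (77/923) × 1.5 = 231/1846.
Target odds = 0.98/0.02 = 49.
Need 2.2ⁿ ≥ 49 ÷ (231/1846) = 12922/33.
2.2⁷ = 19487171/78125 falls short of 12922/33 but 2.2⁸ = 214358881/390625 reaches it, so n = 8.

8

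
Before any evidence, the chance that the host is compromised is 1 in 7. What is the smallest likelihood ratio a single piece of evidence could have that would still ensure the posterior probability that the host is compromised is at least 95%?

114

Prior odds = (1/7)/(6/7) = 1/6.
Target odds = 0.95/0.05 = 19.
Required Bayes factor = 19 ÷ (1/6) = 114.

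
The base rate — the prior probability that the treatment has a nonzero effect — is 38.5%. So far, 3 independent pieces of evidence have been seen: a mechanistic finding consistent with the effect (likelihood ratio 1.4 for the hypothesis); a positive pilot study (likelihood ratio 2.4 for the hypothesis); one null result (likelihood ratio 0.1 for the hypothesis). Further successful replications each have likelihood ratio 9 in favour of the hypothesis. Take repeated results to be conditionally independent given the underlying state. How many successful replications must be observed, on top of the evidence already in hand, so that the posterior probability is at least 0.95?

3

Prior odds = 0.385/0.615 = 77/123.
Combined Bayes factor of the evidence already in hand = 1.4 × 2.4 × 0.1 = 0.336.
Odds after that evidence = (77/123) × 0.336 = 1078/5125.
Target odds = 0.95/0.05 = 19.
Need 9ⁿ ≥ 19 ÷ (1078/5125) = 97375/1078.
9² = 81 falls short of 97375/1078 but 9³ = 729 reaches it, so n = 3.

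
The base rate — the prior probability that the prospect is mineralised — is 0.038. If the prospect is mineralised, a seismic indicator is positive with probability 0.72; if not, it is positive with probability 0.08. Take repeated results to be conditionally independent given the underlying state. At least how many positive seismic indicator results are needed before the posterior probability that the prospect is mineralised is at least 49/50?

4

Prior odds: 0.038 ÷ 0.962 = 19/481.
Likelihood ratio of a positive = 0.72/0.08 = 9.
Target odds: 0.98 ÷ 0.02 = 49.
Need (19/481) × 9ⁿ ≥ 49, i.e. 9ⁿ ≥ 23569/19.
9³ = 729 falls short of 23569/19 but 9⁴ = 6561 reaches it, so n = 4.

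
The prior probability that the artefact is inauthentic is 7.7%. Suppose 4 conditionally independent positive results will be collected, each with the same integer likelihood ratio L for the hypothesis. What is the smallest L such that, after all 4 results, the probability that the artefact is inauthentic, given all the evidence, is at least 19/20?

Prior odds = 0.077/0.923 = 77/923.
Target odds = 0.95/0.05 = 19.
Need L⁴ ≥ 19 ÷ (77/923) = 17537/77.
3⁴ = 81 < 17537/77 ≤ 256 = 4⁴, so L = 4.

4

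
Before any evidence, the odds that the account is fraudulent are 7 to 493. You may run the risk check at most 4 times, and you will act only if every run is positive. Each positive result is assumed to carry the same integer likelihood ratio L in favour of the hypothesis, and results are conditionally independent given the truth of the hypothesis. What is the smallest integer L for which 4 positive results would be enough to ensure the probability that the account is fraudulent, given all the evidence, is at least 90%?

Prior odds = 7/493.
Target odds = 0.9/0.1 = 9.
Need L⁴ ≥ 9 ÷ (7/493) = 4437/7.
5⁴ = 625 < 4437/7 ≤ 1296 = 6⁴, so L = 6.

6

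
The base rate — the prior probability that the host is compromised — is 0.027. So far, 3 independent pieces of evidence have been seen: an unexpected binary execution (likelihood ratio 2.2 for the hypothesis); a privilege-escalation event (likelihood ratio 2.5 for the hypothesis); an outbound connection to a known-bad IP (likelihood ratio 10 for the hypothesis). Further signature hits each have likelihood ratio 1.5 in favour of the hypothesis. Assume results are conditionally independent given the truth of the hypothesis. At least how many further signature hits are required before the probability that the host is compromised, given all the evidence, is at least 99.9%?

Prior odds = 0.027/0.973 = 27/973.
Combined Bayes factor of the evidence already in hand = 2.2 × 2.5 × 10 = 55.
Odds after that evidence = (27/973) × 55 = 1485/973.
Target odds = 0.999/0.001 = 999.
Need 1.5ⁿ ≥ 999 ÷ (1485/973) = 36001/55.
1.5¹⁵ = 14348907/32768 falls short of 36001/55 but 1.5¹⁶ = 43046721/65536 reaches it, so n = 16.

16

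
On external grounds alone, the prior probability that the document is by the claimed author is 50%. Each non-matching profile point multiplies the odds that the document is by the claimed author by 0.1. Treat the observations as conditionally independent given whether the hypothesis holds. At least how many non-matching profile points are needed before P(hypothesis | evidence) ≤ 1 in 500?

3

Prior odds: 0.5 ÷ 0.5 = 1.
Likelihood ratio per non-matching profile point = 0.1.
Target odds: 0.002 ÷ 0.998 = 1/499.
Need 1 × 0.1ⁿ ≤ 1/499, i.e. 0.1ⁿ ≤ 1/499.
0.1² = 0.01 is still above 1/499 but 0.1³ = 0.001 is at or below it, so n = 3.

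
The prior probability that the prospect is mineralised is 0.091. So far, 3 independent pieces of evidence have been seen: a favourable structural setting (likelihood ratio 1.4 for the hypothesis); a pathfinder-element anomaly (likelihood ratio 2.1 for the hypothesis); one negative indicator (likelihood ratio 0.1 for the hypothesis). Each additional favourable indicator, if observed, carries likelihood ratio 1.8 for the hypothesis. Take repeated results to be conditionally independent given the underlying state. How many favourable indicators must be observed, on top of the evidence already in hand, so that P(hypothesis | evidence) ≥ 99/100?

14

Prior odds = 0.091/0.909 = 91/909.
Combined Bayes factor of the evidence already in hand = 1.4 × 2.1 × 0.1 = 0.294.
Odds after that evidence = (91/909) × 0.294 = 4459/151500.
Target odds = 0.99/0.01 = 99.
Need 1.8ⁿ ≥ 99 ÷ (4459/151500) = 14998500/4459.
1.8¹³ ≈2082.3 falls short of 14998500/4459 but 1.8¹⁴ ≈3748.13 reaches it, so n = 14.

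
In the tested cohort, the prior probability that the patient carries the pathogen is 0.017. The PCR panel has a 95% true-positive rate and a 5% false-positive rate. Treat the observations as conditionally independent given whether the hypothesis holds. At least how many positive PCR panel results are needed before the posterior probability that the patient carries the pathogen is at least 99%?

Prior odds: 0.017 ÷ 0.983 = 17/983.
Likelihood ratio of a positive result = 0.95/0.05 = 19.
Target odds: 0.99 ÷ 0.01 = 99.
Need (17/983) × 19ⁿ ≥ 99, i.e. 19ⁿ ≥ 97317/17.
19² = 361 falls short of 97317/17 but 19³ = 6859 reaches it, so n = 3.

3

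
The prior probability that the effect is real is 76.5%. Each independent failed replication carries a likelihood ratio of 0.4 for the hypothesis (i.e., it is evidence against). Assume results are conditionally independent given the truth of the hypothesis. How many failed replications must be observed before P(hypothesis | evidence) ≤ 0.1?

4

Prior odds = 0.765/0.235 = 153/47.
Likelihood ratio per failed replication = 0.4.
Target posterior odds = 0.1/0.9 = 1/9.
Need (153/47) × 0.4ⁿ ≤ 1/9, i.e. 0.4ⁿ ≤ 47/1377.
0.4³ = 0.064 is still above 47/1377 but 0.4⁴ = 0.0256 is at or below it, so n = 4.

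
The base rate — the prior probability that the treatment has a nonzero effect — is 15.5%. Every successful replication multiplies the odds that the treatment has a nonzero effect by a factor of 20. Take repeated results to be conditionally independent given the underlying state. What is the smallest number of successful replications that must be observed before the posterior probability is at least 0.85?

2

Prior odds = 0.155/0.845 = 31/169.
Likelihood ratio per successful replication = 20.
Target odds: 0.85 ÷ 0.15 = 17/3.
Need (31/169) × 20ⁿ ≥ 17/3, i.e. 20ⁿ ≥ 2873/93.
20¹ = 20 falls short of 2873/93 but 20² = 400 reaches it, so n = 2.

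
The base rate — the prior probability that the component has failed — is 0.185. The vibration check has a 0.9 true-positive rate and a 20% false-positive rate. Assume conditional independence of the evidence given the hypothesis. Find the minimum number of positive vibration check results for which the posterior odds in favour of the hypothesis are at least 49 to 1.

4

Prior odds = 0.185/0.815 = 37/163.
Likelihood ratio of a positive result = 0.9/0.2 = 4.5.
Target odds = 49.
Require 4.5ⁿ ≥ 49 ÷ (37/163) = 7987/37.
4.5³ = 91.125 falls short of 7987/37 but 4.5⁴ = 410.0625 reaches it, so n = 4.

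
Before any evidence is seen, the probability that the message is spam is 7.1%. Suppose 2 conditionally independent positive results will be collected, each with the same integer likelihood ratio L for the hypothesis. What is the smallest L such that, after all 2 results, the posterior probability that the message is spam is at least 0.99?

Prior odds = 0.071/0.929 = 71/929.
Target odds = 0.99/0.01 = 99.
Need L² ≥ 99 ÷ (71/929) = 91971/71.
35² = 1225 < 91971/71 ≤ 1296 = 36², so L = 36.

36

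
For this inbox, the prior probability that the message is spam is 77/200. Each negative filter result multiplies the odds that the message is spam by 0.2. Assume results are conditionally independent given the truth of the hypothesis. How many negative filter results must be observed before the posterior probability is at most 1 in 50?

Prior odds = 0.385/0.615 = 77/123.
Likelihood ratio per negative filter result = 0.2.
Target odds: 0.02 ÷ 0.98 = 1/49.
Require 0.2ⁿ ≤ 1/49 ÷ (77/123) = 123/3773.
0.2² = 0.04 is still above 123/3773 but 0.2³ = 0.008 is at or below it, so n = 3.

3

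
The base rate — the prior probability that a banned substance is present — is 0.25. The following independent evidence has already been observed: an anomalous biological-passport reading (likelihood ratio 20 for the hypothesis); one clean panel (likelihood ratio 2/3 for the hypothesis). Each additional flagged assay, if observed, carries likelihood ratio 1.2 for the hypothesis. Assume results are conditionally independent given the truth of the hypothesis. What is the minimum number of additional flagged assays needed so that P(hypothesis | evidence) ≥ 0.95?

Prior odds = 0.25/0.75 = 1/3.
Combined Bayes factor of the evidence already in hand = 20 × (2/3) = 40/3.
Odds after that evidence = (1/3) × 40/3 = 40/9.
Target odds = 0.95/0.05 = 19.
Need 1.2ⁿ ≥ 19 ÷ (40/9) = 4.275.
1.2⁷ = 279936/78125 falls short of 4.275 but 1.2⁸ = 1679616/390625 reaches it, so n = 8.

8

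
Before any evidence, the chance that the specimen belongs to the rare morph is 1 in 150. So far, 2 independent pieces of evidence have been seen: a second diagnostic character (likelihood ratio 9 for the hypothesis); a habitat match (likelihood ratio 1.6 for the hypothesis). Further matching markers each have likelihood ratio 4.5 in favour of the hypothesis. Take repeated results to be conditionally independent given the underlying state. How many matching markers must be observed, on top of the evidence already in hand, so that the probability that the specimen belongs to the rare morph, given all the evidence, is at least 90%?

4

Prior odds = (1/150)/(149/150) = 1/149.
Combined Bayes factor of the evidence already in hand = 9 × 1.6 = 14.4.
Odds after that evidence = (1/149) × 14.4 = 72/745.
Target odds = 0.9/0.1 = 9.
Need 4.5ⁿ ≥ 9 ÷ (72/745) = 93.125.
4.5³ = 91.125 falls short of 93.125 but 4.5⁴ = 410.0625 reaches it, so n = 4.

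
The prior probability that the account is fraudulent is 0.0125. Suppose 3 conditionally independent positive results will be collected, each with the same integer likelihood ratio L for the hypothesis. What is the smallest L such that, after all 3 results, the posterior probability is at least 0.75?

7

Prior odds = 0.0125/0.9875 = 1/79.
Target odds = 0.75/0.25 = 3.
Need L³ ≥ 3 ÷ (1/79) = 237.
6³ = 216 < 237 ≤ 343 = 7³, so L = 7.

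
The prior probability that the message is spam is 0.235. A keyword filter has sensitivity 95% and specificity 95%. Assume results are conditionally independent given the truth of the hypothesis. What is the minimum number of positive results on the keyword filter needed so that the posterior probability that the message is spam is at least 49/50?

Prior odds = 0.235/0.765 = 47/153.
False-positive rate = 1 − 0.95 = 0.05; likelihood ratio of a positive = 0.95/0.05 = 19.
Target odds: 0.98 ÷ 0.02 = 49.
Need (47/153) × 19ⁿ ≥ 49, i.e. 19ⁿ ≥ 7497/47.
19¹ = 19 falls short of 7497/47 but 19² = 361 reaches it, so n = 2.

2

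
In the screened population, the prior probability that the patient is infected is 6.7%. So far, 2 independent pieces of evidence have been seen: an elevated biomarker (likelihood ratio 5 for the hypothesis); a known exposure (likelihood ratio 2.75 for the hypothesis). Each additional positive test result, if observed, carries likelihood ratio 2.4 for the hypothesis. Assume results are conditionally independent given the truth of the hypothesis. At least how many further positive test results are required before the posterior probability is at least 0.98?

Prior odds = 0.067/0.933 = 67/933.
Combined Bayes factor of the evidence already in hand = 5 × 2.75 = 13.75.
Odds after that evidence = (67/933) × 13.75 = 3685/3732.
Target odds = 0.98/0.02 = 49.
Need 2.4ⁿ ≥ 49 ÷ (3685/3732) = 182868/3685.
2.4⁴ = 33.1776 falls short of 182868/3685 but 2.4⁵ = 79.62624 reaches it, so n = 5.

5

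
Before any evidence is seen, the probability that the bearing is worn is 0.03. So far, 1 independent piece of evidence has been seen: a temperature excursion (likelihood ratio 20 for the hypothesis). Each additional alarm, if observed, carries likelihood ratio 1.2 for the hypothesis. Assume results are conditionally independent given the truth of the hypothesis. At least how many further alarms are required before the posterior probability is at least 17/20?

13

Prior odds = 0.03/0.97 = 3/97.
Bayes factor of the evidence already in hand = 20.
Odds after that evidence = (3/97) × 20 = 60/97.
Target odds = 0.85/0.15 = 17/3.
Need 1.2ⁿ ≥ 17/3 ÷ (60/97) = 1649/180.
1.2¹² ≈8.9161 falls short of 1649/180 but 1.2¹³ ≈10.6993 reaches it, so n = 13.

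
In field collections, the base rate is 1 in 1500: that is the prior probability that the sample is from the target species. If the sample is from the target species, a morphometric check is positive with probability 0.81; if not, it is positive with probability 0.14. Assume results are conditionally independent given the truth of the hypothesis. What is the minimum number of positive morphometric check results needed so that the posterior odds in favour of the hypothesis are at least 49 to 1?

Prior odds: (1/1500) ÷ (1499/1500) = 1/1499.
Likelihood ratio of a positive = 0.81/0.14 = 81/14.
Target odds = 49.
Need (1/1499) × (81/14)ⁿ ≥ 49, i.e. (81/14)ⁿ ≥ 73451.
(81/14)⁶ ≈37509.6 falls short of 73451 but (81/14)⁷ ≈217020 reaches it, so n = 7.

7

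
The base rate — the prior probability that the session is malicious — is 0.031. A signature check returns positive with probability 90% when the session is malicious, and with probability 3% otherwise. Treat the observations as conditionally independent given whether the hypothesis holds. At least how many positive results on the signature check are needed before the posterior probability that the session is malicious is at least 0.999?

4

Prior odds = 0.031/0.969 = 31/969.
Likelihood ratio of a positive result = 0.9/0.03 = 30.
Target posterior odds = 0.999/0.001 = 999.
Require 30ⁿ ≥ 999 ÷ (31/969) = 968031/31.
30³ = 27000 falls short of 968031/31 but 30⁴ = 810000 reaches it, so n = 4.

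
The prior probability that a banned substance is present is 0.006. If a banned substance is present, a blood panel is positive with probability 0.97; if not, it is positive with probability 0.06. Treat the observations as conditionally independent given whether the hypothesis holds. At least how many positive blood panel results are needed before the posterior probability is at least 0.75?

Prior odds: 0.006 ÷ 0.994 = 3/497.
Likelihood ratio of a positive = 0.97/0.06 = 97/6.
Target odds: 0.75 ÷ 0.25 = 3.
Require (97/6)ⁿ ≥ 3 ÷ (3/497) = 497.
(97/6)² = 9409/36 falls short of 497 but (97/6)³ = 912673/216 reaches it, so n = 3.

3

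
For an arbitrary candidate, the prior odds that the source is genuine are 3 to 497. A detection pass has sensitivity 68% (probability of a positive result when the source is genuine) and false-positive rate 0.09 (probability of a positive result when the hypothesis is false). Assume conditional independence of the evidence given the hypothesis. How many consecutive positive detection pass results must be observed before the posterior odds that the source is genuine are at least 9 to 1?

Prior odds = 3/497.
Likelihood ratio of a positive result = 0.68/0.09 = 68/9.
Target odds = 9.
Require (68/9)ⁿ ≥ 9 ÷ (3/497) = 1491.
(68/9)³ = 314432/729 falls short of 1491 but (68/9)⁴ = 21381376/6561 reaches it, so n = 4.

4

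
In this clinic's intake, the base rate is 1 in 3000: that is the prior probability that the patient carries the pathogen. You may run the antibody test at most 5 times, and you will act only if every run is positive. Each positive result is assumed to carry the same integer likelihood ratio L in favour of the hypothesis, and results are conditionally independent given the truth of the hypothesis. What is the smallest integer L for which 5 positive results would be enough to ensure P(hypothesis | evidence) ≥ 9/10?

Prior odds = (1/3000)/(2999/3000) = 1/2999.
Target odds = 0.9/0.1 = 9.
Need L⁵ ≥ 9 ÷ (1/2999) = 26991.
7⁵ = 16807 < 26991 ≤ 32768 = 8⁵, so L = 8.

8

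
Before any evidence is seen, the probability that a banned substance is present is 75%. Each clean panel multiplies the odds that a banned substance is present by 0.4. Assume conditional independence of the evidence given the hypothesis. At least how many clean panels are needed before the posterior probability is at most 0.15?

4

Prior odds = 0.75/0.25 = 3.
Likelihood ratio per clean panel = 0.4.
Target posterior odds = 0.15/0.85 = 3/17.
Require 0.4ⁿ ≤ 3/17 ÷ 3 = 1/17.
0.4³ = 0.064 is still above 1/17 but 0.4⁴ = 0.0256 is at or below it, so n = 4.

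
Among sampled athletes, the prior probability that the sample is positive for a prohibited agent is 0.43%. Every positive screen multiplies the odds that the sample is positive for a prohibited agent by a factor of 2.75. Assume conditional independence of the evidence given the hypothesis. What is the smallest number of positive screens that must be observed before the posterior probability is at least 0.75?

Prior odds = 0.0043/0.9957 = 43/9957.
Likelihood ratio per positive screen = 2.75.
Target odds: 0.75 ÷ 0.25 = 3.
Need (43/9957) × 2.75ⁿ ≥ 3, i.e. 2.75ⁿ ≥ 29871/43.
2.75⁶ = 1771561/4096 falls short of 29871/43 but 2.75⁷ = 19487171/16384 reaches it, so n = 7.

7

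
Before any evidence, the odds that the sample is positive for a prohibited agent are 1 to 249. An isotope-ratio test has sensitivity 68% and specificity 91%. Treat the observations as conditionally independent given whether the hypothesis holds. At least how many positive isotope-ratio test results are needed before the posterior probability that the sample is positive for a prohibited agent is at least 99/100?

Prior odds = 1/249.
False-positive rate = 1 − 0.91 = 0.09; likelihood ratio of a positive = 0.68/0.09 = 68/9.
Target posterior odds = 0.99/0.01 = 99.
Need (1/249) × (68/9)ⁿ ≥ 99, i.e. (68/9)ⁿ ≥ 24651.
(68/9)⁵ ≈24622.5 falls short of 24651 but (68/9)⁶ ≈186037 reaches it, so n = 6.

6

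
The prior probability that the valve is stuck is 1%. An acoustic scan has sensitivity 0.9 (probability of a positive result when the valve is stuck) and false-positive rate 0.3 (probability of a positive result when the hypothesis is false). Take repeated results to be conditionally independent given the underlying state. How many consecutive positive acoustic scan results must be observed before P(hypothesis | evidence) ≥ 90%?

Prior odds = 0.01/0.99 = 1/99.
Likelihood ratio of a positive result = 0.9/0.3 = 3.
Target odds: 0.9 ÷ 0.1 = 9.
Need (1/99) × 3ⁿ ≥ 9, i.e. 3ⁿ ≥ 891.
3⁶ = 729 falls short of 891 but 3⁷ = 2187 reaches it, so n = 7.

7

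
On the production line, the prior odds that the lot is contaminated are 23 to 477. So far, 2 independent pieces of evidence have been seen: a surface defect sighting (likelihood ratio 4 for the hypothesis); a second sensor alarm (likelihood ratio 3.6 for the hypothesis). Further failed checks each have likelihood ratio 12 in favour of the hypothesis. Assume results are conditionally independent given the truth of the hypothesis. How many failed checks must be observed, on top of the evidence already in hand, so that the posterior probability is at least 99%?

2

Prior odds = 23/477.
Combined Bayes factor of the evidence already in hand = 4 × 3.6 = 14.4.
Odds after that evidence = (23/477) × 14.4 = 184/265.
Target odds = 0.99/0.01 = 99.
Need 12ⁿ ≥ 99 ÷ (184/265) = 26235/184.
12¹ = 12 falls short of 26235/184 but 12² = 144 reaches it, so n = 2.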